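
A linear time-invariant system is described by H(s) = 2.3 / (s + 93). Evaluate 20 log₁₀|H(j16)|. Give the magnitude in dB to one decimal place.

|j16 + 93| = √(16² + 93²) = 94.37
|H(j16)| = 2.3 / 94.37 = 0.024373
20 log₁₀(0.024373) = -32.26 dB

-32.3 dB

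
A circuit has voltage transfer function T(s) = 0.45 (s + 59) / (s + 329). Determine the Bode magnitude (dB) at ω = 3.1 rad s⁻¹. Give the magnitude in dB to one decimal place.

-21.9 dB

|j3.1 + 59| = √(3.1² + 59²) = 59.08
|j3.1 + 329| = √(3.1² + 329²) = 329
|T(j3.1)| = 0.45 × 59.08 / 329 = 0.080807
20 log₁₀(0.080807) = -21.85 dB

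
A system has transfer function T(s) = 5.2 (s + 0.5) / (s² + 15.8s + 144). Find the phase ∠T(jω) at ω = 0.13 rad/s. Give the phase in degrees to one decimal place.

∠(j0.13 + 0.5) = arctan(0.13/0.5) = 14.57°
∠[(j0.13)² + 15.8(j0.13) + 144] = ∠[143.98 + j2.054] = 0.82°
∠T(j0.13) = 14.57° − 0.82° = 13.76°

13.8 deg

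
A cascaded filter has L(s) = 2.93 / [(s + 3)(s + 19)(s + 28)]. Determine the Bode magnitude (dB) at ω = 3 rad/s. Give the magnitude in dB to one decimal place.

|j3 + 3| = √(3² + 3²) = 4.243
|j3 + 19| = √(3² + 19²) = 19.24
|j3 + 28| = √(3² + 28²) = 28.16
|L(j3)| = 2.93 / (4.243 × 19.24 × 28.16) = 0.001275
20 log₁₀(0.001275) = -57.89 dB

-57.9 dB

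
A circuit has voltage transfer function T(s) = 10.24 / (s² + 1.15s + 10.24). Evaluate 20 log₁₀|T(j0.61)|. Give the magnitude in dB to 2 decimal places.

|(j0.61)² + 1.15(j0.61) + 10.24| = |9.8679 + j0.7015| = 9.893
|T(j0.61)| = 10.24 / 9.893 = 1.0351
20 log₁₀(1.0351) = 0.300 dB

0.30 dB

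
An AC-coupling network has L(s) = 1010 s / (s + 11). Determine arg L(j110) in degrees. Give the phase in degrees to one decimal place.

5.7°

∠(j110) = 90.00°
∠(j110 + 11) = arctan(110/11) = 84.29°
∠L(j110) = 90.00° − 84.29° = 5.71°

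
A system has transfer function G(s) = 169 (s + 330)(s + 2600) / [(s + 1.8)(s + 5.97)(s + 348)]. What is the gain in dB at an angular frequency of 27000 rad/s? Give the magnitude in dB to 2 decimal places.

-44.03 dB

|j27000 + 330| = √(27000² + 330²) = 2.7e+04
|j27000 + 2600| = √(27000² + 2600²) = 2.712e+04
|j27000 + 1.8| = √(27000² + 1.8²) = 2.7e+04
|j27000 + 5.97| = √(27000² + 5.97²) = 2.7e+04
|j27000 + 348| = √(27000² + 348²) = 2.7e+04
|G(j27000)| = 169 × 2.7e+04 × 2.712e+04 / (2.7e+04 × 2.7e+04 × 2.7e+04) = 0.0062882
20 log₁₀(0.0062882) = -44.030 dB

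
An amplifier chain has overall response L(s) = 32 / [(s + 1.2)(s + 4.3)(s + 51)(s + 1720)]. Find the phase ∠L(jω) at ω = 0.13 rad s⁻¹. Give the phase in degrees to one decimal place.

-8.1 deg

∠(j0.13 + 1.2) = arctan(0.13/1.2) = 6.18°
∠(j0.13 + 4.3) = arctan(0.13/4.3) = 1.73°
∠(j0.13 + 51) = arctan(0.13/51) = 0.15°
∠(j0.13 + 1720) = arctan(0.13/1720) = 0.00°
∠L(j0.13) = − (6.18° + 1.73° + 0.15° + 0.00°) = -8.06°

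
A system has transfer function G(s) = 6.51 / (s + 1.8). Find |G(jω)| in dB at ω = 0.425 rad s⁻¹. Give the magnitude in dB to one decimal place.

|j0.425 + 1.8| = √(0.425² + 1.8²) = 1.849
|G(j0.425)| = 6.51 / 1.849 = 3.5199
20 log₁₀(3.5199) = 10.93 dB

10.9 dB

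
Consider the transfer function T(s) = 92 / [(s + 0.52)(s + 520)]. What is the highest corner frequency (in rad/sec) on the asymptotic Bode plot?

Break frequencies occur at each pole and zero magnitude: 0.52 rad/sec, 520 rad/sec.
The highest is 520 rad/sec.

520 rad/sec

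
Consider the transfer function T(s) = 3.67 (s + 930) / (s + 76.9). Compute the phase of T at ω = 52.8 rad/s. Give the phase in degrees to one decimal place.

∠(j52.8 + 930) = arctan(52.8/930) = 3.25°
∠(j52.8 + 76.9) = arctan(52.8/76.9) = 34.47°
∠T(j52.8) = 3.25° − 34.47° = -31.22°

-31.2 deg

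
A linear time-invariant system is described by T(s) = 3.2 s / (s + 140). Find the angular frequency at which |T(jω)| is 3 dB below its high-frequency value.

For a single-pole high-pass, the −3 dB point is at the pole: ω = 140 rad/sec.

140 rad/sec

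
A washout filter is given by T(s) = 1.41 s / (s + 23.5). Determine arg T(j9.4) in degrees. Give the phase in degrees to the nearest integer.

68°

∠(j9.4) = 90.00°
∠(j9.4 + 23.5) = arctan(9.4/23.5) = 21.80°
∠T(j9.4) = 90.00° − 21.80° = 68.20°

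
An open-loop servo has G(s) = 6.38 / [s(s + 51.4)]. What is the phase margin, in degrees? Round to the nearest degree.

90°

Gain crossover: |G(jω)| = 1 at ω ≈ 0.124 rad/sec.
∠G(j0.124) = −90° − arctan(0.124/51.4) ≈ -90.14°
PM = 180° + (-90.14°) = 89.86°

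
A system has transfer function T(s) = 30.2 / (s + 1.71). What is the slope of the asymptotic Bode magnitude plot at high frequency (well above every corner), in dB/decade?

-20 dB/decade

With 0 zeros and 1 pole, the high-frequency asymptotic slope is 20 × (0 − 1) = -20 dB/decade.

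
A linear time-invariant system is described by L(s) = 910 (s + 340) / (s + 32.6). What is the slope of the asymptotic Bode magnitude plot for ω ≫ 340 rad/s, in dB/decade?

0 dB/decade

With 1 zero and 1 pole, the high-frequency asymptotic slope is 20 × (1 − 1) = 0 dB/decade.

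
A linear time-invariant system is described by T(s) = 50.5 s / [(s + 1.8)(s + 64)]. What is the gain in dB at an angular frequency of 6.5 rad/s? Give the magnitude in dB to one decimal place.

|j6.5| = 6.5
|j6.5 + 1.8| = √(6.5² + 1.8²) = 6.745
|j6.5 + 64| = √(6.5² + 64²) = 64.33
|T(j6.5)| = 50.5 × 6.5 / (6.745 × 64.33) = 0.75655
20 log₁₀(0.75655) = -2.42 dB

-2.4 dB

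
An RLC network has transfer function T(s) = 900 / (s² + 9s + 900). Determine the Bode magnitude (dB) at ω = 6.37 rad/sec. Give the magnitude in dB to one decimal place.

|(j6.37)² + 9(j6.37) + 900| = |859.42 + j57.33| = 861.3
|T(j6.37)| = 900 / 861.3 = 1.0449
20 log₁₀(1.0449) = 0.38 dB

0.4 dB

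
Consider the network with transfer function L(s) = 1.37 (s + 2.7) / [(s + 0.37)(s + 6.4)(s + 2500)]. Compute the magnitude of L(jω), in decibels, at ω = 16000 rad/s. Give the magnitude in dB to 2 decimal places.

-165.54 dB

|j16000 + 2.7| = √(16000² + 2.7²) = 1.6e+04
|j16000 + 0.37| = √(16000² + 0.37²) = 1.6e+04
|j16000 + 6.4| = √(16000² + 6.4²) = 1.6e+04
|j16000 + 2500| = √(16000² + 2500²) = 1.619e+04
|L(j16000)| = 1.37 × 1.6e+04 / (1.6e+04 × 1.6e+04 × 1.619e+04) = 5.2874e-09
20 log₁₀(5.2874e-09) = -165.535 dB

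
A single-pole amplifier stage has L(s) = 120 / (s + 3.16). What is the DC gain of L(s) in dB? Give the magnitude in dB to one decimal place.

31.6 dB

L(0) = 120 / 3.16 = 37.975
20 log₁₀(37.975) = 31.59 dB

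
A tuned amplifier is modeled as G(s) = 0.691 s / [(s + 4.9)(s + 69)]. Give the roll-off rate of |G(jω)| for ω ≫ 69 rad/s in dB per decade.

-20 dB/decade

With 1 zero and 2 poles, the high-frequency asymptotic slope is 20 × (1 − 2) = -20 dB/decade.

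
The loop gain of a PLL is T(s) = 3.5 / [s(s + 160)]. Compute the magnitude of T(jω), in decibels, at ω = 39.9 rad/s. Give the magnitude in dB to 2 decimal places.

-65.48 dB

|j39.9 + 160| = √(39.9² + 160²) = 164.9
|j39.9| = 39.9
|T(j39.9)| = 3.5 / (164.9 × 39.9) = 0.00053195
20 log₁₀(0.00053195) = -65.483 dB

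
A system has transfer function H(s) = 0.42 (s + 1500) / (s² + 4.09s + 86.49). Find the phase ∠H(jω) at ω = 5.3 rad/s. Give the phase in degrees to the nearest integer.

-20°

∠(j5.3 + 1500) = arctan(5.3/1500) = 0.20°
∠[(j5.3)² + 4.09(j5.3) + 86.49] = ∠[58.4 + j21.677] = 20.36°
∠H(j5.3) = 0.20° − 20.36° = -20.16°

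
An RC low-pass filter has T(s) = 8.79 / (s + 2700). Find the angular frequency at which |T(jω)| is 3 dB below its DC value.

For a single-pole low-pass, the −3 dB point is at the pole: ω = 2700 rad/s.

2700 rad/s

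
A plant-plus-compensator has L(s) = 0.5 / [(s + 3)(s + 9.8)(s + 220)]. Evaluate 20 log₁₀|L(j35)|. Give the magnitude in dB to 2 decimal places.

-115.10 dB

|j35 + 3| = √(35² + 3²) = 35.13
|j35 + 9.8| = √(35² + 9.8²) = 36.35
|j35 + 220| = √(35² + 220²) = 222.8
|L(j35)| = 0.5 / (35.13 × 36.35 × 222.8) = 1.7579e-06
20 log₁₀(1.7579e-06) = -115.100 dB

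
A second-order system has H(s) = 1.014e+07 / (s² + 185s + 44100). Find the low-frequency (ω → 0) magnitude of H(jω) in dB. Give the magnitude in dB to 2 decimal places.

47.23 dB

H(0) = 1.014e+07 / 44100 = 229.93
20 log₁₀(229.93) = 47.232 dB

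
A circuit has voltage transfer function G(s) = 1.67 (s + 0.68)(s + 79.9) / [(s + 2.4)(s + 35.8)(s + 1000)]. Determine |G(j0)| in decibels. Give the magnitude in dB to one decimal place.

-59.5 dB

G(0) = 1.67 × 0.68 × 79.9 / (2.4 × 35.8 × 1000) = 0.001056
20 log₁₀(0.001056) = -59.53 dB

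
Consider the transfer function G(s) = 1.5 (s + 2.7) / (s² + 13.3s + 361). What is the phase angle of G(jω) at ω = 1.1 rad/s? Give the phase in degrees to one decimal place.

19.8°

∠(j1.1 + 2.7) = arctan(1.1/2.7) = 22.17°
∠[(j1.1)² + 13.3(j1.1) + 361] = ∠[359.79 + j14.63] = 2.33°
∠G(j1.1) = 22.17° − 2.33° = 19.84°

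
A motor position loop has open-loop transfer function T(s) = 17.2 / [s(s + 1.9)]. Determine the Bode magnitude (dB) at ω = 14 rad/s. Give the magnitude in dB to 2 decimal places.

-21.21 dB

|j14 + 1.9| = √(14² + 1.9²) = 14.13
|j14| = 14
|T(j14)| = 17.2 / (14.13 × 14) = 0.086958
20 log₁₀(0.086958) = -21.214 dB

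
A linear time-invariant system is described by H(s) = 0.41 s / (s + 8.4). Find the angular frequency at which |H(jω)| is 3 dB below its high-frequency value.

For a single-pole high-pass, the −3 dB point is at the pole: ω = 8.4 rad/sec.

8.4 rad/sec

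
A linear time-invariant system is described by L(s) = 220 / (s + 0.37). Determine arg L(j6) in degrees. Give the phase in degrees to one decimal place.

-86.5°

∠(j6 + 0.37) = arctan(6/0.37) = 86.47°
∠L(j6) = −86.47° = -86.47°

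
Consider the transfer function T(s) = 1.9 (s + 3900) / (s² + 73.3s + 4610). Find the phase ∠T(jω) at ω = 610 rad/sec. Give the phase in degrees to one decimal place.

-164.2°

∠(j610 + 3900) = arctan(610/3900) = 8.89°
∠[(j610)² + 73.3(j610) + 4610] = ∠[-3.6749e+05 + j44713] = 173.06°
∠T(j610) = 8.89° − 173.06° = -164.17°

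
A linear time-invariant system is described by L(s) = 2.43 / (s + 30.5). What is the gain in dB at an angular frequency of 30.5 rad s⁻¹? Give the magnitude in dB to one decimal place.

-25.0 dB

|j30.5 + 30.5| = √(30.5² + 30.5²) = 43.13
|L(j30.5)| = 2.43 / 43.13 = 0.056337
20 log₁₀(0.056337) = -24.98 dB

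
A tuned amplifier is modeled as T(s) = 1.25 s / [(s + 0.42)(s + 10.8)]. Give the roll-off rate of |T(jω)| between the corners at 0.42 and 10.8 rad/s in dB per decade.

0 dB/decade

In this band the factors already past their corner are: 1 differentiator zero, pole at 0.42; net slope = 0 dB/decade.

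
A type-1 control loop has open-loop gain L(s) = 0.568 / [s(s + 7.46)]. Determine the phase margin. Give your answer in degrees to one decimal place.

89.4°

Gain crossover: |L(jω)| = 1 at ω ≈ 0.0761 rad/s.
∠L(j0.0761) = −90° − arctan(0.0761/7.46) ≈ -90.58°
PM = 180° + (-90.58°) = 89.42°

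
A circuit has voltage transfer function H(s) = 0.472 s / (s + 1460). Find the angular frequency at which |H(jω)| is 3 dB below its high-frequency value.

1460 rad/s

For a single-pole high-pass, the −3 dB point is at the pole: ω = 1460 rad/s.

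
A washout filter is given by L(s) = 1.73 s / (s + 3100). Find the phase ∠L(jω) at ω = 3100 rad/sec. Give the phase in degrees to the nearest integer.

∠(j3100) = 90.00°
∠(j3100 + 3100) = arctan(3100/3100) = 45.00°
∠L(j3100) = 90.00° − 45.00° = 45.00°

45°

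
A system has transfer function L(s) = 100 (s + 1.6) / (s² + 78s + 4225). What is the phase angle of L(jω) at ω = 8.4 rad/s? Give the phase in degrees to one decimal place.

70.3°

∠(j8.4 + 1.6) = arctan(8.4/1.6) = 79.22°
∠[(j8.4)² + 78(j8.4) + 4225] = ∠[4154.4 + j655.2] = 8.96°
∠L(j8.4) = 79.22° − 8.96° = 70.25°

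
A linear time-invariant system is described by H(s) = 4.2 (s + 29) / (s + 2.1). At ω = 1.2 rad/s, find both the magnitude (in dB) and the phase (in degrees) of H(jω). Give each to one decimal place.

|j1.2 + 29| = √(1.2² + 29²) = 29.02
|j1.2 + 2.1| = √(1.2² + 2.1²) = 2.419
|H(j1.2)| = 4.2 × 29.02 / 2.419 = 50.401
20 log₁₀(50.401) = 34.05 dB
∠(j1.2 + 29) = arctan(1.2/29) = 2.37°
∠(j1.2 + 2.1) = arctan(1.2/2.1) = 29.74°
∠H(j1.2) = 2.37° − 29.74° = -27.38°

|H| = 34.0 dB, ∠H = -27.4°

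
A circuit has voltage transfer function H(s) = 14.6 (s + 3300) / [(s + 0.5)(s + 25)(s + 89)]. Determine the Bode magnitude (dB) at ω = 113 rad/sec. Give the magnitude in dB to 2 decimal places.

-31.83 dB

|j113 + 3300| = √(113² + 3300²) = 3302
|j113 + 0.5| = √(113² + 0.5²) = 113
|j113 + 25| = √(113² + 25²) = 115.7
|j113 + 89| = √(113² + 89²) = 143.8
|H(j113)| = 14.6 × 3302 / (113 × 115.7 × 143.8) = 0.025627
20 log₁₀(0.025627) = -31.826 dB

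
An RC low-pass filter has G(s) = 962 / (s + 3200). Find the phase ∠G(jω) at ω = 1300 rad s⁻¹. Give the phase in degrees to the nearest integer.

-22 deg

∠(j1300 + 3200) = arctan(1300/3200) = 22.11°
∠G(j1300) = −22.11° = -22.11°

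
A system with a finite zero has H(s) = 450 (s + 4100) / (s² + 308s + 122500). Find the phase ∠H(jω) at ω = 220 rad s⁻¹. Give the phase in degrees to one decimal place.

-39.4°

∠(j220 + 4100) = arctan(220/4100) = 3.07°
∠[(j220)² + 308(j220) + 122500] = ∠[74100 + j67760] = 42.44°
∠H(j220) = 3.07° − 42.44° = -39.37°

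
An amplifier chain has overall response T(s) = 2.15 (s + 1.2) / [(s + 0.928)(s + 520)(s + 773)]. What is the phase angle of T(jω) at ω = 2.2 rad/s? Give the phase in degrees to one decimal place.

∠(j2.2 + 1.2) = arctan(2.2/1.2) = 61.39°
∠(j2.2 + 0.928) = arctan(2.2/0.928) = 67.13°
∠(j2.2 + 520) = arctan(2.2/520) = 0.24°
∠(j2.2 + 773) = arctan(2.2/773) = 0.16°
∠T(j2.2) = 61.39° − (67.13° + 0.24° + 0.16°) = -6.15°

-6.1 deg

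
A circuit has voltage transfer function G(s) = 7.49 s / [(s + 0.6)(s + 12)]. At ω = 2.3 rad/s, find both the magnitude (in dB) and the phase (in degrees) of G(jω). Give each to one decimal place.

|j2.3| = 2.3
|j2.3 + 0.6| = √(2.3² + 0.6²) = 2.377
|j2.3 + 12| = √(2.3² + 12²) = 12.22
|G(j2.3)| = 7.49 × 2.3 / (2.377 × 12.22) = 0.59316
20 log₁₀(0.59316) = -4.54 dB
∠(j2.3) = 90.00°
∠(j2.3 + 0.6) = arctan(2.3/0.6) = 75.38°
∠(j2.3 + 12) = arctan(2.3/12) = 10.85°
∠G(j2.3) = 90.00° − (75.38° + 10.85°) = 3.77°

|G| = -4.5 dB, ∠G = 3.8°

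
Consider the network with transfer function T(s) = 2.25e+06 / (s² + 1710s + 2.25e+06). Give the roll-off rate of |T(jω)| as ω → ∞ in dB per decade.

With 0 zeros and 2 poles, the high-frequency asymptotic slope is 20 × (0 − 2) = -40 dB/decade.

-40 dB/decade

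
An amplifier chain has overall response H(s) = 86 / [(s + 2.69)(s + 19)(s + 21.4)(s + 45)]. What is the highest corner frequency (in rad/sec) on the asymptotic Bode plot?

45 rad/sec

Break frequencies occur at each pole and zero magnitude: 2.69 rad/sec, 19 rad/sec, 21.4 rad/sec, 45 rad/sec.
The highest is 45 rad/sec.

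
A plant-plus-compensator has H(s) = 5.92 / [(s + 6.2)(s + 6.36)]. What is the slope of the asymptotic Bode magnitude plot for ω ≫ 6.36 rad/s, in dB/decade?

With 0 zeros and 2 poles, the high-frequency asymptotic slope is 20 × (0 − 2) = -40 dB/decade.

-40 dB/decade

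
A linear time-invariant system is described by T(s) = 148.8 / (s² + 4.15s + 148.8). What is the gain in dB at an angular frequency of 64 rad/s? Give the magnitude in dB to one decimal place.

-28.5 dB

|(j64)² + 4.15(j64) + 148.8| = |-3947.2 + j265.6| = 3956
|T(j64)| = 148.8 / 3956 = 0.037613
20 log₁₀(0.037613) = -28.49 dB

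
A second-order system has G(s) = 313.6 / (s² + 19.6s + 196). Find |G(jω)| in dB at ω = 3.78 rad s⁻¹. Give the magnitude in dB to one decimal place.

4.1 dB

|(j3.78)² + 19.6(j3.78) + 196| = |181.71 + j74.088| = 196.2
|G(j3.78)| = 313.6 / 196.2 = 1.5981
20 log₁₀(1.5981) = 4.07 dB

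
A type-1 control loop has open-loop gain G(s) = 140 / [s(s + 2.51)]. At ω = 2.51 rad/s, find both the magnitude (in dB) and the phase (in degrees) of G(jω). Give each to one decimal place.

|j2.51 + 2.51| = √(2.51² + 2.51²) = 3.55
|j2.51| = 2.51
|G(j2.51)| = 140 / (3.55 × 2.51) = 15.713
20 log₁₀(15.713) = 23.93 dB
∠(j2.51 + 2.51) = arctan(2.51/2.51) = 45.00°
∠(j2.51) = 90.00°
∠G(j2.51) = − (45.00° + 90.00°) = -135.00°

|G| = 23.9 dB, ∠G = -135.0°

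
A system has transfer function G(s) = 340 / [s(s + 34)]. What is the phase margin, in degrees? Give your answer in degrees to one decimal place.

74.2°

Gain crossover: |G(jω)| = 1 at ω ≈ 9.62 rad/sec.
∠G(j9.62) = −90° − arctan(9.62/34) ≈ -105.80°
PM = 180° + (-105.80°) = 74.20°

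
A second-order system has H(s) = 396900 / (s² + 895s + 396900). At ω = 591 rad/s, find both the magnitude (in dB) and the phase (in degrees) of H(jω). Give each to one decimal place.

|(j591)² + 895(j591) + 396900| = |47619 + j5.2894e+05| = 5.311e+05
|H(j591)| = 396900 / 5.311e+05 = 0.74734
20 log₁₀(0.74734) = -2.53 dB
∠[(j591)² + 895(j591) + 396900] = ∠[47619 + j5.2894e+05] = 84.86°
∠H(j591) = −84.86° = -84.86°

|H| = -2.5 dB, ∠H = -84.9°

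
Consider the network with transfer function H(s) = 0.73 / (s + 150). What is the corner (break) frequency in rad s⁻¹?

150 rad s⁻¹

The single real pole at s = −150 gives a corner at ω = 150 rad s⁻¹.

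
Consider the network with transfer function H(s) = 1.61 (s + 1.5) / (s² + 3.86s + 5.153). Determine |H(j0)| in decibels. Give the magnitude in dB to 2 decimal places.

H(0) = 1.61 × 1.5 / 5.153 = 0.46866
20 log₁₀(0.46866) = -6.583 dB

-6.58 dB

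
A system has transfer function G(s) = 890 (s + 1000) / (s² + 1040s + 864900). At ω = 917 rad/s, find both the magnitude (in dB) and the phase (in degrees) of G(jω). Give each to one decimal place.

|G| = 2.0 dB, ∠G = -46.0°

|j917 + 1000| = √(917² + 1000²) = 1357
|(j917)² + 1040(j917) + 864900| = |24011 + j9.5368e+05| = 9.54e+05
|G(j917)| = 890 × 1357 / 9.54e+05 = 1.2658
20 log₁₀(1.2658) = 2.05 dB
∠(j917 + 1000) = arctan(917/1000) = 42.52°
∠[(j917)² + 1040(j917) + 864900] = ∠[24011 + j9.5368e+05] = 88.56°
∠G(j917) = 42.52° − 88.56° = -46.04°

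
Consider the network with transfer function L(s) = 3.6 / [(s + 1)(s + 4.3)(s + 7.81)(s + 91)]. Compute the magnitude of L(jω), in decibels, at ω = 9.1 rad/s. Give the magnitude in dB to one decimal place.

-89.0 dB

|j9.1 + 1| = √(9.1² + 1²) = 9.155
|j9.1 + 4.3| = √(9.1² + 4.3²) = 10.06
|j9.1 + 7.81| = √(9.1² + 7.81²) = 11.99
|j9.1 + 91| = √(9.1² + 91²) = 91.45
|L(j9.1)| = 3.6 / (9.155 × 10.06 × 11.99 × 91.45) = 3.5625e-05
20 log₁₀(3.5625e-05) = -88.96 dB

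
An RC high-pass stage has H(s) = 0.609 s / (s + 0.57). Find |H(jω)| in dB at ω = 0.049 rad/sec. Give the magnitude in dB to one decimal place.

-25.7 dB

|j0.049| = 0.049
|j0.049 + 0.57| = √(0.049² + 0.57²) = 0.5721
|H(j0.049)| = 0.609 × 0.049 / 0.5721 = 0.05216
20 log₁₀(0.05216) = -25.65 dB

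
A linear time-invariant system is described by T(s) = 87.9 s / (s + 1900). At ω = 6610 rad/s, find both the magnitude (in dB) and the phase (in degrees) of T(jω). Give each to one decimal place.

|j6610| = 6610
|j6610 + 1900| = √(6610² + 1900²) = 6878
|T(j6610)| = 87.9 × 6610 / 6878 = 84.479
20 log₁₀(84.479) = 38.54 dB
∠(j6610) = 90.00°
∠(j6610 + 1900) = arctan(6610/1900) = 73.96°
∠T(j6610) = 90.00° − 73.96° = 16.04°

|T| = 38.5 dB, ∠T = 16.0°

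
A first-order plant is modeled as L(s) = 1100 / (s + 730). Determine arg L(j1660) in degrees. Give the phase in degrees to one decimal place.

-66.3°

∠(j1660 + 730) = arctan(1660/730) = 66.26°
∠L(j1660) = −66.26° = -66.26°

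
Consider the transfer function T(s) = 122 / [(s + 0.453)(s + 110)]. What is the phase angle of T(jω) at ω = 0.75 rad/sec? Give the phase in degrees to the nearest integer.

-59°

∠(j0.75 + 0.453) = arctan(0.75/0.453) = 58.87°
∠(j0.75 + 110) = arctan(0.75/110) = 0.39°
∠T(j0.75) = − (58.87° + 0.39°) = -59.26°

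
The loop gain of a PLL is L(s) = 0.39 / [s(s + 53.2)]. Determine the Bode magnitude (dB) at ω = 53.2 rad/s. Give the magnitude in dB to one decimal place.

-80.2 dB

|j53.2 + 53.2| = √(53.2² + 53.2²) = 75.24
|j53.2| = 53.2
|L(j53.2)| = 0.39 / (75.24 × 53.2) = 9.7438e-05
20 log₁₀(9.7438e-05) = -80.23 dB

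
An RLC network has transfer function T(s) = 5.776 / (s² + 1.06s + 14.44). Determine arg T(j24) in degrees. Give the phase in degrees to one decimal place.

-177.4°

∠[(j24)² + 1.06(j24) + 14.44] = ∠[-561.56 + j25.44] = 177.41°
∠T(j24) = −177.41° = -177.41°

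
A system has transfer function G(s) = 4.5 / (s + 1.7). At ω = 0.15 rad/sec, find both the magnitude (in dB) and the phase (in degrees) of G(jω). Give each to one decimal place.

|j0.15 + 1.7| = √(0.15² + 1.7²) = 1.707
|G(j0.15)| = 4.5 / 1.707 = 2.6368
20 log₁₀(2.6368) = 8.42 dB
∠(j0.15 + 1.7) = arctan(0.15/1.7) = 5.04°
∠G(j0.15) = −5.04° = -5.04°

|G| = 8.4 dB, ∠G = -5.0°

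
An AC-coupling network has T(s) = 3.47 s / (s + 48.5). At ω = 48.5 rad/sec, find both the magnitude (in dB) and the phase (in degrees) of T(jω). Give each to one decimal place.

|j48.5| = 48.5
|j48.5 + 48.5| = √(48.5² + 48.5²) = 68.59
|T(j48.5)| = 3.47 × 48.5 / 68.59 = 2.4537
20 log₁₀(2.4537) = 7.80 dB
∠(j48.5) = 90.00°
∠(j48.5 + 48.5) = arctan(48.5/48.5) = 45.00°
∠T(j48.5) = 90.00° − 45.00° = 45.00°

|T| = 7.8 dB, ∠T = 45.0 deg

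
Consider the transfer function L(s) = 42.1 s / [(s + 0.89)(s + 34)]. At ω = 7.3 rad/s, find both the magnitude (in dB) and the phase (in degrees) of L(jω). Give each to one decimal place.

|L| = 1.6 dB, ∠L = -5.2 deg

|j7.3| = 7.3
|j7.3 + 0.89| = √(7.3² + 0.89²) = 7.354
|j7.3 + 34| = √(7.3² + 34²) = 34.77
|L(j7.3)| = 42.1 × 7.3 / (7.354 × 34.77) = 1.2017
20 log₁₀(1.2017) = 1.60 dB
∠(j7.3) = 90.00°
∠(j7.3 + 0.89) = arctan(7.3/0.89) = 83.05°
∠(j7.3 + 34) = arctan(7.3/34) = 12.12°
∠L(j7.3) = 90.00° − (83.05° + 12.12°) = -5.17°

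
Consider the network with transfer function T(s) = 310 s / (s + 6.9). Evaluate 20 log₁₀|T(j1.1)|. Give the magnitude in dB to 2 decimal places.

33.77 dB

|j1.1| = 1.1
|j1.1 + 6.9| = √(1.1² + 6.9²) = 6.987
|T(j1.1)| = 310 × 1.1 / 6.987 = 48.804
20 log₁₀(48.804) = 33.769 dB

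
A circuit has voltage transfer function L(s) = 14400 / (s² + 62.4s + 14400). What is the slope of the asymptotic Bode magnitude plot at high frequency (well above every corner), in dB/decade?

With 0 zeros and 2 poles, the high-frequency asymptotic slope is 20 × (0 − 2) = -40 dB/decade.

-40 dB/decade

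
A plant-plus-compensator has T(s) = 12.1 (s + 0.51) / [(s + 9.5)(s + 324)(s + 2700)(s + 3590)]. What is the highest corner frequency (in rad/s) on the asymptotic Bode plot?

Break frequencies occur at each pole and zero magnitude: 0.51 rad/s, 9.5 rad/s, 324 rad/s, 2700 rad/s, 3590 rad/s.
The highest is 3590 rad/s.

3590 rad/s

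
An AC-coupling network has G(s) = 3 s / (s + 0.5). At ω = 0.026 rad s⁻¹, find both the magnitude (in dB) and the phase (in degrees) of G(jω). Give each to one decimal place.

|j0.026| = 0.026
|j0.026 + 0.5| = √(0.026² + 0.5²) = 0.5007
|G(j0.026)| = 3 × 0.026 / 0.5007 = 0.15579
20 log₁₀(0.15579) = -16.15 dB
∠(j0.026) = 90.00°
∠(j0.026 + 0.5) = arctan(0.026/0.5) = 2.98°
∠G(j0.026) = 90.00° − 2.98° = 87.02°

|G| = -16.1 dB, ∠G = 87.0°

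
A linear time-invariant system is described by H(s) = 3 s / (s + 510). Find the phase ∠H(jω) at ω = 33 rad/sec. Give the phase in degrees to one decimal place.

∠(j33) = 90.00°
∠(j33 + 510) = arctan(33/510) = 3.70°
∠H(j33) = 90.00° − 3.70° = 86.30°

86.3°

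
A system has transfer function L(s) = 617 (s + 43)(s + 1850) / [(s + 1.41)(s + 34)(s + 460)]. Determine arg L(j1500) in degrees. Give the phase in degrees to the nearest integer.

-124°

∠(j1500 + 43) = arctan(1500/43) = 88.36°
∠(j1500 + 1850) = arctan(1500/1850) = 39.04°
∠(j1500 + 1.41) = arctan(1500/1.41) = 89.95°
∠(j1500 + 34) = arctan(1500/34) = 88.70°
∠(j1500 + 460) = arctan(1500/460) = 72.95°
∠L(j1500) = 88.36° + 39.04° − (89.95° + 88.70° + 72.95°) = -124.21°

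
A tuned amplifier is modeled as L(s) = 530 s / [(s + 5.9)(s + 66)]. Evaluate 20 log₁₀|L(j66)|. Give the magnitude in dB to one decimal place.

15.0 dB

|j66| = 66
|j66 + 5.9| = √(66² + 5.9²) = 66.26
|j66 + 66| = √(66² + 66²) = 93.34
|L(j66)| = 530 × 66 / (66.26 × 93.34) = 5.6557
20 log₁₀(5.6557) = 15.05 dB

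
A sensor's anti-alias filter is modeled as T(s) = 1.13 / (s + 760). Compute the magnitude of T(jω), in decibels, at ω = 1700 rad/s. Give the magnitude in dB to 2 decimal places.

-64.34 dB

|j1700 + 760| = √(1700² + 760²) = 1862
|T(j1700)| = 1.13 / 1862 = 0.00060683
20 log₁₀(0.00060683) = -64.339 dB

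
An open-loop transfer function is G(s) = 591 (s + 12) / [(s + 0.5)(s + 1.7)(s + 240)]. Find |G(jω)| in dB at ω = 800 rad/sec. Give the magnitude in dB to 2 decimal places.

-61.07 dB

|j800 + 12| = √(800² + 12²) = 800.1
|j800 + 0.5| = √(800² + 0.5²) = 800
|j800 + 1.7| = √(800² + 1.7²) = 800
|j800 + 240| = √(800² + 240²) = 835.2
|G(j800)| = 591 × 800.1 / (800 × 800 × 835.2) = 0.00088459
20 log₁₀(0.00088459) = -61.065 dB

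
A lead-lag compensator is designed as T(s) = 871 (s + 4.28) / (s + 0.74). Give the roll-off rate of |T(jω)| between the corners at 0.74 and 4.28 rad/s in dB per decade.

-20 dB/decade

In this band the factors already past their corner are: pole at 0.74; net slope = -20 dB/decade.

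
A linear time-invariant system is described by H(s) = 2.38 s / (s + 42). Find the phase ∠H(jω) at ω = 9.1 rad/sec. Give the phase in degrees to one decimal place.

77.8°

∠(j9.1) = 90.00°
∠(j9.1 + 42) = arctan(9.1/42) = 12.23°
∠H(j9.1) = 90.00° − 12.23° = 77.77°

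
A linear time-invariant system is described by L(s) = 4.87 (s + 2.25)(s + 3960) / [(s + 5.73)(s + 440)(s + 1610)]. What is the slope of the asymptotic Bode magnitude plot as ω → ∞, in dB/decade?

-20 dB/decade

With 2 zeros and 3 poles, the high-frequency asymptotic slope is 20 × (2 − 3) = -20 dB/decade.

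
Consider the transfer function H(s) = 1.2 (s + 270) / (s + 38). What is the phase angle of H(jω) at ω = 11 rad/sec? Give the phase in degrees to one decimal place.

∠(j11 + 270) = arctan(11/270) = 2.33°
∠(j11 + 38) = arctan(11/38) = 16.14°
∠H(j11) = 2.33° − 16.14° = -13.81°

-13.8°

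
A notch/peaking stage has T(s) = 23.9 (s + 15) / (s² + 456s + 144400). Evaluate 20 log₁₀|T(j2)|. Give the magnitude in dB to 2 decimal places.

-52.02 dB

|j2 + 15| = √(2² + 15²) = 15.13
|(j2)² + 456(j2) + 144400| = |1.444e+05 + j912| = 1.444e+05
|T(j2)| = 23.9 × 15.13 / 1.444e+05 = 0.0025047
20 log₁₀(0.0025047) = -52.025 dB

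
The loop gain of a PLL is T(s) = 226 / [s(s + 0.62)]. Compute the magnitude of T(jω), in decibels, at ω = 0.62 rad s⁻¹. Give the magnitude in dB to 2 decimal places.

|j0.62 + 0.62| = √(0.62² + 0.62²) = 0.8768
|j0.62| = 0.62
|T(j0.62)| = 226 / (0.8768 × 0.62) = 415.73
20 log₁₀(415.73) = 52.376 dB

52.38 dB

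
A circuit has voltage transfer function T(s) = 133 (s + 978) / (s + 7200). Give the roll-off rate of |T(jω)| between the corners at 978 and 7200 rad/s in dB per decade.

20 dB/decade

In this band the factors already past their corner are: zero at 978; net slope = 20 dB/decade.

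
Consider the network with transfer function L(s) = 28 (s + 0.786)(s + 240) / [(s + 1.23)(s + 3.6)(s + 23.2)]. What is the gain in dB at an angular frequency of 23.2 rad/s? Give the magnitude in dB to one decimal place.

|j23.2 + 0.786| = √(23.2² + 0.786²) = 23.21
|j23.2 + 240| = √(23.2² + 240²) = 241.1
|j23.2 + 1.23| = √(23.2² + 1.23²) = 23.23
|j23.2 + 3.6| = √(23.2² + 3.6²) = 23.48
|j23.2 + 23.2| = √(23.2² + 23.2²) = 32.81
|L(j23.2)| = 28 × 23.21 × 241.1 / (23.23 × 23.48 × 32.81) = 8.7573
20 log₁₀(8.7573) = 18.85 dB

18.8 dB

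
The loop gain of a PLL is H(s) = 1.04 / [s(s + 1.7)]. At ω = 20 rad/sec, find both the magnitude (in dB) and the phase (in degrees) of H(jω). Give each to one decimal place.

|j20 + 1.7| = √(20² + 1.7²) = 20.07
|j20| = 20
|H(j20)| = 1.04 / (20.07 × 20) = 0.0025907
20 log₁₀(0.0025907) = -51.73 dB
∠(j20 + 1.7) = arctan(20/1.7) = 85.14°
∠(j20) = 90.00°
∠H(j20) = − (85.14° + 90.00°) = -175.14°

|H| = -51.7 dB, ∠H = -175.1°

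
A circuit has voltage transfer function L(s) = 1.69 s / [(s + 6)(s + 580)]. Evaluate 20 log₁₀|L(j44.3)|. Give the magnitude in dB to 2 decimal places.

|j44.3| = 44.3
|j44.3 + 6| = √(44.3² + 6²) = 44.7
|j44.3 + 580| = √(44.3² + 580²) = 581.7
|L(j44.3)| = 1.69 × 44.3 / (44.7 × 581.7) = 0.002879
20 log₁₀(0.002879) = -50.815 dB

-50.82 dB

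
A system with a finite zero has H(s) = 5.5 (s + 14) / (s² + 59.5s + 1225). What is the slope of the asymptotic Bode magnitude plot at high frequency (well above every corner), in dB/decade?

-20 dB/decade

With 1 zero and 2 poles, the high-frequency asymptotic slope is 20 × (1 − 2) = -20 dB/decade.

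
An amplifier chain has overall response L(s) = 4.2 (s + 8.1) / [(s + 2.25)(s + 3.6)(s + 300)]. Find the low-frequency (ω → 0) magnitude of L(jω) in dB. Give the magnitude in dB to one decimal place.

L(0) = 4.2 × 8.1 / (2.25 × 3.6 × 300) = 0.014
20 log₁₀(0.014) = -37.08 dB

-37.1 dB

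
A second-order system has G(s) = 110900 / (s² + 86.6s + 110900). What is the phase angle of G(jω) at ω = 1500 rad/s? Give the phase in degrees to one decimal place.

∠[(j1500)² + 86.6(j1500) + 110900] = ∠[-2.1391e+06 + j1.299e+05] = 176.52°
∠G(j1500) = −176.52° = -176.52°

-176.5 deg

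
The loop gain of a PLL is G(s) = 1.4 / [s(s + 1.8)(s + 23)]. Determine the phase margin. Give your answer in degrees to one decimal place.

Gain crossover: |G(jω)| = 1 at ω ≈ 0.0338 rad/s.
∠G(j0.0338) = −90° − arctan(0.0338/1.8) − arctan(0.0338/23) ≈ -91.16°
PM = 180° + (-91.16°) = 88.84°

88.8 deg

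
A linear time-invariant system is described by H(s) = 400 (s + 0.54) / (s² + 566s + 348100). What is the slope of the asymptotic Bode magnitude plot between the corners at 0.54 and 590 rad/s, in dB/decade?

In this band the factors already past their corner are: zero at 0.54; net slope = 20 dB/decade.

20 dB/decade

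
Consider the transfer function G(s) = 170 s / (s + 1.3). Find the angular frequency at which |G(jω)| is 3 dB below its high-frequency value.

For a single-pole high-pass, the −3 dB point is at the pole: ω = 1.3 rad/sec.

1.3 rad/sec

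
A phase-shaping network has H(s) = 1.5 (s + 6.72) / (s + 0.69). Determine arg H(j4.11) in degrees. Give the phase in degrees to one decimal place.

∠(j4.11 + 6.72) = arctan(4.11/6.72) = 31.45°
∠(j4.11 + 0.69) = arctan(4.11/0.69) = 80.47°
∠H(j4.11) = 31.45° − 80.47° = -49.02°

-49.0 deg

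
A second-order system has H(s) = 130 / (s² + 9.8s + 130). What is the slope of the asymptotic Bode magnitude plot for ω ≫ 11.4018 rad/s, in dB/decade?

With 0 zeros and 2 poles, the high-frequency asymptotic slope is 20 × (0 − 2) = -40 dB/decade.

-40 dB/decade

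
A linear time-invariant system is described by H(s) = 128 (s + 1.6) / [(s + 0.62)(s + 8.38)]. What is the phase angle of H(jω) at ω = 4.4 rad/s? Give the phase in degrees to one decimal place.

-39.7°

∠(j4.4 + 1.6) = arctan(4.4/1.6) = 70.02°
∠(j4.4 + 0.62) = arctan(4.4/0.62) = 81.98°
∠(j4.4 + 8.38) = arctan(4.4/8.38) = 27.70°
∠H(j4.4) = 70.02° − (81.98° + 27.70°) = -39.66°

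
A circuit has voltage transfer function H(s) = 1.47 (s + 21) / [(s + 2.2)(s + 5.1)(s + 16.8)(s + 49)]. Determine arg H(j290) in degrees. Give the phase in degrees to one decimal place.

∠(j290 + 21) = arctan(290/21) = 85.86°
∠(j290 + 2.2) = arctan(290/2.2) = 89.57°
∠(j290 + 5.1) = arctan(290/5.1) = 88.99°
∠(j290 + 16.8) = arctan(290/16.8) = 86.68°
∠(j290 + 49) = arctan(290/49) = 80.41°
∠H(j290) = 85.86° − (89.57° + 88.99° + 86.68° + 80.41°) = -259.79°

-259.8°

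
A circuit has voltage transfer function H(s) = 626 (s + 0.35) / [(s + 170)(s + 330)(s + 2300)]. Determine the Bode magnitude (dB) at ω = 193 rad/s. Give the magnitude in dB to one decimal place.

-65.5 dB

|j193 + 0.35| = √(193² + 0.35²) = 193
|j193 + 170| = √(193² + 170²) = 257.2
|j193 + 330| = √(193² + 330²) = 382.3
|j193 + 2300| = √(193² + 2300²) = 2308
|H(j193)| = 626 × 193 / (257.2 × 382.3 × 2308) = 0.00053238
20 log₁₀(0.00053238) = -65.48 dB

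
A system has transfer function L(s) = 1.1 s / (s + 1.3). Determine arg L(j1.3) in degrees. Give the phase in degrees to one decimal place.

∠(j1.3) = 90.00°
∠(j1.3 + 1.3) = arctan(1.3/1.3) = 45.00°
∠L(j1.3) = 90.00° − 45.00° = 45.00°

45.0°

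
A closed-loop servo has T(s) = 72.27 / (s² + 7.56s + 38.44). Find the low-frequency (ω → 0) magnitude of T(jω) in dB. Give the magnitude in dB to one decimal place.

T(0) = 72.27 / 38.44 = 1.8801
20 log₁₀(1.8801) = 5.48 dB

5.5 dB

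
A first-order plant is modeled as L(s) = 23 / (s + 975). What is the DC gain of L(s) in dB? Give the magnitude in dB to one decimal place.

-32.5 dB

L(0) = 23 / 975 = 0.02359
20 log₁₀(0.02359) = -32.55 dB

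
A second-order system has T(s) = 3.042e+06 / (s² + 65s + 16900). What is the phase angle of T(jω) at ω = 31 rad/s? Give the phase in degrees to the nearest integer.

-7°

∠[(j31)² + 65(j31) + 16900] = ∠[15939 + j2015] = 7.21°
∠T(j31) = −7.21° = -7.21°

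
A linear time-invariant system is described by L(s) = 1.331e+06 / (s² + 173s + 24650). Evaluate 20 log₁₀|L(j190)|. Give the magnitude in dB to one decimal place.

|(j190)² + 173(j190) + 24650| = |-11450 + j32870| = 3.481e+04
|L(j190)| = 1.331e+06 / 3.481e+04 = 38.239
20 log₁₀(38.239) = 31.65 dB

31.7 dB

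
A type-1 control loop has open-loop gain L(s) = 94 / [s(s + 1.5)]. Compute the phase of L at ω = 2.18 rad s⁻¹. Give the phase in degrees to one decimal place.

-145.5°

∠(j2.18 + 1.5) = arctan(2.18/1.5) = 55.47°
∠(j2.18) = 90.00°
∠L(j2.18) = − (55.47° + 90.00°) = -145.47°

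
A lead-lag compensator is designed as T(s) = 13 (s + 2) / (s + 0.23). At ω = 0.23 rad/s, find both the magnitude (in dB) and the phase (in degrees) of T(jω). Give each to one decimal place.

|T| = 38.1 dB, ∠T = -38.4°

|j0.23 + 2| = √(0.23² + 2²) = 2.013
|j0.23 + 0.23| = √(0.23² + 0.23²) = 0.3253
|T(j0.23)| = 13 × 2.013 / 0.3253 = 80.461
20 log₁₀(80.461) = 38.11 dB
∠(j0.23 + 2) = arctan(0.23/2) = 6.56°
∠(j0.23 + 0.23) = arctan(0.23/0.23) = 45.00°
∠T(j0.23) = 6.56° − 45.00° = -38.44°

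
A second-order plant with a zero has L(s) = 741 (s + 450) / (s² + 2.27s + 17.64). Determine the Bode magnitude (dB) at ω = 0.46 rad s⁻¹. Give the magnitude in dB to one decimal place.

|j0.46 + 450| = √(0.46² + 450²) = 450
|(j0.46)² + 2.27(j0.46) + 17.64| = |17.428 + j1.0442| = 17.46
|L(j0.46)| = 741 × 450 / 17.46 = 19098
20 log₁₀(19098) = 85.62 dB

85.6 dB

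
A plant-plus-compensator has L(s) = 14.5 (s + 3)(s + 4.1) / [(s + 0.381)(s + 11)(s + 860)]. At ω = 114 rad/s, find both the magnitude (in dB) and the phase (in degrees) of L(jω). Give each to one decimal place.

|j114 + 3| = √(114² + 3²) = 114
|j114 + 4.1| = √(114² + 4.1²) = 114.1
|j114 + 0.381| = √(114² + 0.381²) = 114
|j114 + 11| = √(114² + 11²) = 114.5
|j114 + 860| = √(114² + 860²) = 867.5
|L(j114)| = 14.5 × 114 × 114.1 / (114 × 114.5 × 867.5) = 0.016653
20 log₁₀(0.016653) = -35.57 dB
∠(j114 + 3) = arctan(114/3) = 88.49°
∠(j114 + 4.1) = arctan(114/4.1) = 87.94°
∠(j114 + 0.381) = arctan(114/0.381) = 89.81°
∠(j114 + 11) = arctan(114/11) = 84.49°
∠(j114 + 860) = arctan(114/860) = 7.55°
∠L(j114) = 88.49° + 87.94° − (89.81° + 84.49° + 7.55°) = -5.42°

|L| = -35.6 dB, ∠L = -5.4°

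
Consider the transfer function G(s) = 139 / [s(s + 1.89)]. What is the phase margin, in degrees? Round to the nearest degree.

9°

Gain crossover: |G(jω)| = 1 at ω ≈ 11.7 rad/sec.
∠G(j11.7) = −90° − arctan(11.7/1.89) ≈ -170.83°
PM = 180° + (-170.83°) = 9.17°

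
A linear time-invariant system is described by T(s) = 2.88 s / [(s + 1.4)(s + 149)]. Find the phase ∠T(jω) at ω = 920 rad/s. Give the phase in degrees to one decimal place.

∠(j920) = 90.00°
∠(j920 + 1.4) = arctan(920/1.4) = 89.91°
∠(j920 + 149) = arctan(920/149) = 80.80°
∠T(j920) = 90.00° − (89.91° + 80.80°) = -80.71°

-80.7°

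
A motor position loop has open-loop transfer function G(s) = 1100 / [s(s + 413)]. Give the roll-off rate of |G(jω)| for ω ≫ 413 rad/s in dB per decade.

-40 dB/decade

With 0 zeros and 2 poles, the high-frequency asymptotic slope is 20 × (0 − 2) = -40 dB/decade.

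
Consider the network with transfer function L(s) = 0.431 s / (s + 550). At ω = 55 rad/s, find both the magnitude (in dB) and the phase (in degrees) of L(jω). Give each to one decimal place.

|L| = -27.4 dB, ∠L = 84.3°

|j55| = 55
|j55 + 550| = √(55² + 550²) = 552.7
|L(j55)| = 0.431 × 55 / 552.7 = 0.042886
20 log₁₀(0.042886) = -27.35 dB
∠(j55) = 90.00°
∠(j55 + 550) = arctan(55/550) = 5.71°
∠L(j55) = 90.00° − 5.71° = 84.29°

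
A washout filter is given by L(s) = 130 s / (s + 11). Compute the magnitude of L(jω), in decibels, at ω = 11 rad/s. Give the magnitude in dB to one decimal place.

|j11| = 11
|j11 + 11| = √(11² + 11²) = 15.56
|L(j11)| = 130 × 11 / 15.56 = 91.924
20 log₁₀(91.924) = 39.27 dB

39.3 dB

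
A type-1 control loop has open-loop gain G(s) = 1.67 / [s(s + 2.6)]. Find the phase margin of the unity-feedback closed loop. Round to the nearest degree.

76°

Gain crossover: |G(jω)| = 1 at ω ≈ 0.625 rad s⁻¹.
∠G(j0.625) = −90° − arctan(0.625/2.6) ≈ -103.51°
PM = 180° + (-103.51°) = 76.49°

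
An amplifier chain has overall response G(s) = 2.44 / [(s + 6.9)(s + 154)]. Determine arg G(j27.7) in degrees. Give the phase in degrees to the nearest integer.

∠(j27.7 + 6.9) = arctan(27.7/6.9) = 76.01°
∠(j27.7 + 154) = arctan(27.7/154) = 10.20°
∠G(j27.7) = − (76.01° + 10.20°) = -86.21°

-86°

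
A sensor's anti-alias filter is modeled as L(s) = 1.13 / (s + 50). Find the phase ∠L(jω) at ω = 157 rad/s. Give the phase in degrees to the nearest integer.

-72 deg

∠(j157 + 50) = arctan(157/50) = 72.33°
∠L(j157) = −72.33° = -72.33°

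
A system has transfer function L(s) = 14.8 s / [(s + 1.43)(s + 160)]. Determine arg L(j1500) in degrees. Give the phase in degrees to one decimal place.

-83.9°

∠(j1500) = 90.00°
∠(j1500 + 1.43) = arctan(1500/1.43) = 89.95°
∠(j1500 + 160) = arctan(1500/160) = 83.91°
∠L(j1500) = 90.00° − (89.95° + 83.91°) = -83.86°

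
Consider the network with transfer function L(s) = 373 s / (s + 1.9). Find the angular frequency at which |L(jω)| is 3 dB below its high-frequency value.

For a single-pole high-pass, the −3 dB point is at the pole: ω = 1.9 rad/s.

1.9 rad/s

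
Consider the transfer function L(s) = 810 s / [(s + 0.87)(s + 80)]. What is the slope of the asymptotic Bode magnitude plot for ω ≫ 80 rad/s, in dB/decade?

-20 dB/decade

With 1 zero and 2 poles, the high-frequency asymptotic slope is 20 × (1 − 2) = -20 dB/decade.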